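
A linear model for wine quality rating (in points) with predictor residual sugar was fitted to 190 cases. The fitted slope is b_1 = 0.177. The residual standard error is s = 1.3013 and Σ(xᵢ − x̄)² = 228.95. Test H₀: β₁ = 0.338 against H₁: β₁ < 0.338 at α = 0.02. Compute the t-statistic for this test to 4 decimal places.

t = -1.8721

SE(b_1) = s/√Sₓₓ = 1.3013/√228.95 = 0.0860017.
t = (0.177 − 0.338) / 0.0860017 = -1.8721.
df = n − 2 = 188.
One-sided p ≈ 0.0314, which is ≥ 0.02, so fail to reject H₀.
The data do not give significant evidence that the true slope on residual sugar is below 0.338 points per unit.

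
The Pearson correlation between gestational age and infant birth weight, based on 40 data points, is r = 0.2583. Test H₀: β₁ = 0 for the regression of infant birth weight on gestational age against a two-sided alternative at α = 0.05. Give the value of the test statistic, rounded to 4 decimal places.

t = 1.6482

t = r·√(n − 2)/√(1 − r²) = 0.2583·√38/√0.933281 = 1.6482.
df = n − 2 = 38.
Two-sided p ≈ 0.1076, which is ≥ 0.05, so fail to reject H₀.
The data do not give significant evidence of a linear association between gestational age and infant birth weight.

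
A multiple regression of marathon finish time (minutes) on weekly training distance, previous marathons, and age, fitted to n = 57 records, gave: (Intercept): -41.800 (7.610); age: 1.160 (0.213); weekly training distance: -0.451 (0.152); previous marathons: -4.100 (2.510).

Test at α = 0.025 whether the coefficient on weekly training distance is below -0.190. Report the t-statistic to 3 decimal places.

Read off: b = -0.451, SE = 0.152 for weekly training distance.
H₀: β₁ = -0.190 vs H₁: β₁ < -0.190.
t = (-0.451 − (-0.190)) / 0.152 = -1.717.
df = n − k − 1 = 57 − 3 − 1 = 53.
One-sided p ≈ 0.0459, which is ≥ 0.025, so fail to reject H₀.
The data do not give significant evidence that the true slope on weekly training distance is below -0.190 minutes per unit, holding the other predictors fixed.

t = -1.717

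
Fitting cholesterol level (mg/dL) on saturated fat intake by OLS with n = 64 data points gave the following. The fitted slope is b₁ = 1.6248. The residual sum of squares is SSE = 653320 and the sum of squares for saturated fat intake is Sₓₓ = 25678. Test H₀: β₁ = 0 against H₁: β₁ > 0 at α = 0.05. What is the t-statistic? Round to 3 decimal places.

MSE = SSE/(n − 2) = 653320/62 = 10537.4.
SE(b₁) = √(MSE/Sₓₓ) = √(10537.4/25678) = 0.640599.
t = 1.6248 / 0.640599 = 2.536.
df = n − 2 = 62.
One-sided p ≈ 0.0069, which is < 0.05, so reject H₀.
There is evidence that the true slope on saturated fat intake is positive.

t = 2.536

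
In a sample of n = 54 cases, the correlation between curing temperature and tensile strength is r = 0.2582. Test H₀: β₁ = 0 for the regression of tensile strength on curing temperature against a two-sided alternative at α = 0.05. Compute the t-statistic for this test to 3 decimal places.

t = r·√(n − 2)/√(1 − r²) = 0.2582·√52/√0.933333 = 1.927.
df = n − 2 = 52.
Two-sided p ≈ 0.0594, which is ≥ 0.05, so fail to reject H₀.
The data do not give significant evidence of a linear association between curing temperature and tensile strength.

t = 1.927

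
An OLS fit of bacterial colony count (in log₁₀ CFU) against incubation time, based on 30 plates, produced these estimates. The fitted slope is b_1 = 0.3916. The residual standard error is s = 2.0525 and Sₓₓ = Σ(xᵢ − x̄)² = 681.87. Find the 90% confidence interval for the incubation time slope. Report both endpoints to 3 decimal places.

SE(b_1) = s/√Sₓₓ = 2.0525/√681.87 = 0.0786018.
df = n − 2 = 28.
t* = t_{0.05, 28} = 1.701131.
Margin = t* × SE = 1.701131 × 0.0786018 = 0.13371.
CI: 0.3916 ± 0.13371 → (0.258, 0.525).
With 90% confidence, each one-unit increase in incubation time is associated with a change of between 0.258 and 0.525 log₁₀ CFU in bacterial colony count.

(0.258, 0.525)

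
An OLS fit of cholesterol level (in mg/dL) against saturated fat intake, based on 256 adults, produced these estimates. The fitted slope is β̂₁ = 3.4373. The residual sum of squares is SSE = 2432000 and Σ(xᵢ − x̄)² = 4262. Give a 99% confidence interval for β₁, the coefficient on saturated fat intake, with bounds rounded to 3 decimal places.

(-0.453, 7.327)

MSE = SSE/(n − 2) = 2432000/254 = 9574.8.
SE(β̂₁) = √(MSE/Sₓₓ) = √(9574.8/4262) = 1.49885.
df = n − 2 = 254.
t* = t_{0.005, 254} = 2.595323.
Margin = t* × SE = 2.595323 × 1.49885 = 3.89000.
CI: 3.4373 ± 3.89000 → (-0.453, 7.327).
With 99% confidence, each one-unit increase in saturated fat intake is associated with a change of between -0.453 and 7.327 mg/dL in cholesterol level.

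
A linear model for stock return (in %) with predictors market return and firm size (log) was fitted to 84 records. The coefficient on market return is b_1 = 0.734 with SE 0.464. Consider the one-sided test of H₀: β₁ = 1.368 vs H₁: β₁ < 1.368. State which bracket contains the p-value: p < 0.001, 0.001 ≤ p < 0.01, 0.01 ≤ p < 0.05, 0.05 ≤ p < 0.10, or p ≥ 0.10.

0.05 ≤ p < 0.10

t = (0.734 − 1.368) / 0.464 = -1.366.
df = n − k − 1 = 84 − 2 − 1 = 81.
One-sided p = P(T_{81} < t) ≈ 0.0878.
So 0.05 ≤ p < 0.10.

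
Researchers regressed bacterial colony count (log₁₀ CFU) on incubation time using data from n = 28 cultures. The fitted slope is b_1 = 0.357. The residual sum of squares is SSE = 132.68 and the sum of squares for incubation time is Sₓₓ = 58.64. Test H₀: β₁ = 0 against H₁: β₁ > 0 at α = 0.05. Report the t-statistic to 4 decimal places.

MSE = SSE/(n − 2) = 132.68/26 = 5.10308.
SE(b_1) = √(MSE/Sₓₓ) = √(5.10308/58.64) = 0.294998.
t = 0.357 / 0.294998 = 1.2102.
df = n − 2 = 26.
One-sided p ≈ 0.1185, which is ≥ 0.05, so fail to reject H₀.
The data do not give significant evidence that the true slope on incubation time is positive.

t = 1.2102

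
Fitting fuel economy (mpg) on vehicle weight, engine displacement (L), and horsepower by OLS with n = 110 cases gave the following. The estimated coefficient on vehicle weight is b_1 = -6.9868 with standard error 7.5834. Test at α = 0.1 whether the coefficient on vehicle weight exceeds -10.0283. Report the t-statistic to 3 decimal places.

t = 0.401

H₀: β₁ = -10.0283 vs H₁: β₁ > -10.0283.
t = (b_1 − β₁⁰)/SE = (-6.9868 − (-10.0283)) / 7.5834 = 0.401.
df = n − k − 1 = 110 − 3 − 1 = 106.
One-sided p ≈ 0.3446, which is ≥ 0.1, so fail to reject H₀.
The data do not give significant evidence that the true slope on vehicle weight exceeds -10.0283 mpg per unit, holding the other predictors fixed.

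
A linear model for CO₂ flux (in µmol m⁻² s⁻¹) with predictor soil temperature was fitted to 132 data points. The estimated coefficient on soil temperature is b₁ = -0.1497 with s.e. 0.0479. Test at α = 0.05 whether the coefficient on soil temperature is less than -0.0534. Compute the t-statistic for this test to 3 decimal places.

H₀: β₁ = -0.0534 vs H₁: β₁ < -0.0534.
t = (b₁ − β₁⁰)/SE = (-0.1497 − (-0.0534)) / 0.0479 = -2.010.
df = n − 2 = 132 − 2 = 130.
One-sided p ≈ 0.0232, which is < 0.05, so reject H₀.
There is evidence that the true slope on soil temperature is below -0.0534 µmol m⁻² s⁻¹ per unit.

t = -2.010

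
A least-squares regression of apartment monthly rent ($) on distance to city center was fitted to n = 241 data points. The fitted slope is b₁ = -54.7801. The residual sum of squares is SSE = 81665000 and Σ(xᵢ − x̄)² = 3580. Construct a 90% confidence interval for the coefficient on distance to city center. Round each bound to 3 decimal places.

(-70.912, -38.648)

MSE = SSE/(n − 2) = 81665000/239 = 341695.
SE(b₁) = √(MSE/Sₓₓ) = √(341695/3580) = 9.76962.
df = n − 2 = 239.
t* = t_{0.05, 239} = 1.651254.
Margin = t* × SE = 1.651254 × 9.76962 = 16.13212.
CI: -54.7801 ± 16.13212 → (-70.912, -38.648).
With 90% confidence, each one-unit increase in distance to city center is associated with a change of between -70.912 and -38.648 $ in apartment monthly rent.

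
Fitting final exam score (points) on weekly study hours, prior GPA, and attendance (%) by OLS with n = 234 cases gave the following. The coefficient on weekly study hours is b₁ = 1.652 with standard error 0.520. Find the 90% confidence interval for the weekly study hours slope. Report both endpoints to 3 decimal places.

df = n − k − 1 = 234 − 3 − 1 = 230.
t* = t_{0.05, 230} = 1.651506.
Margin = t* × SE = 1.651506 × 0.520 = 0.85878.
CI: 1.652 ± 0.85878 → (0.793, 2.511).
With 90% confidence, each one-unit increase in weekly study hours is associated with a change of between 0.793 and 2.511 points in final exam score, holding the other predictors fixed.

(0.793, 2.511)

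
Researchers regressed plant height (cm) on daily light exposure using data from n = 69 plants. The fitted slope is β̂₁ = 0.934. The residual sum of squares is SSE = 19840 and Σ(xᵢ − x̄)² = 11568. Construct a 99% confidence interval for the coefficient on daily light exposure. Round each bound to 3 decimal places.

MSE = SSE/(n − 2) = 19840/67 = 296.119.
SE(β̂₁) = √(MSE/Sₓₓ) = √(296.119/11568) = 0.159994.
df = n − 2 = 67.
t* = t_{0.005, 67} = 2.65122.
Margin = t* × SE = 2.65122 × 0.159994 = 0.42418.
CI: 0.934 ± 0.42418 → (0.510, 1.358).
With 99% confidence, each one-unit increase in daily light exposure is associated with a change of between 0.510 and 1.358 cm in plant height.

(0.510, 1.358)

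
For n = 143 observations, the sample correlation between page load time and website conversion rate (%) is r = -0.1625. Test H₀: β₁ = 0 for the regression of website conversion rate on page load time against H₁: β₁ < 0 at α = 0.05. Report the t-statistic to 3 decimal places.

t = r·√(n − 2)/√(1 − r²) = -0.1625·√141/√0.973594 = -1.956.
df = n − 2 = 141.
One-sided p ≈ 0.0262, which is < 0.05, so reject H₀.
There is evidence of a linear association between page load time and website conversion rate.

t = -1.956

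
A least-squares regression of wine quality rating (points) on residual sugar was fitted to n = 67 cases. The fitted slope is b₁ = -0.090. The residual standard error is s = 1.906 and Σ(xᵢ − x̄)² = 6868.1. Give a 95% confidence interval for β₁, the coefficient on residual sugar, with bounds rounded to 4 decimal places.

(-0.1359, -0.0441)

SE(b₁) = s/√Sₓₓ = 1.906/√6868.1 = 0.0229988.
df = n − 2 = 65.
t* = t_{0.025, 65} = 1.997138.
Margin = t* × SE = 1.997138 × 0.0229988 = 0.045932.
CI: -0.090 ± 0.045932 → (-0.1359, -0.0441).
With 95% confidence, each one-unit increase in residual sugar is associated with a change of between -0.1359 and -0.0441 points in wine quality rating.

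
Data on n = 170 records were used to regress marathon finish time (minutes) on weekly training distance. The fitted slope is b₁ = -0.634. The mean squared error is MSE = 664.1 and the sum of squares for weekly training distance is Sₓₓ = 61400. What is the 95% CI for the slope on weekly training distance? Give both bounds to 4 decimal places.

SE(b₁) = √(MSE/Sₓₓ) = √(664.1/61400) = 0.104.
df = n − 2 = 168.
t* = t_{0.025, 168} = 1.974185.
Margin = t* × SE = 1.974185 × 0.104 = 0.205315.
CI: -0.634 ± 0.205315 → (-0.8393, -0.4287).
With 95% confidence, each one-unit increase in weekly training distance is associated with a change of between -0.8393 and -0.4287 minutes in marathon finish time.

(-0.8393, -0.4287)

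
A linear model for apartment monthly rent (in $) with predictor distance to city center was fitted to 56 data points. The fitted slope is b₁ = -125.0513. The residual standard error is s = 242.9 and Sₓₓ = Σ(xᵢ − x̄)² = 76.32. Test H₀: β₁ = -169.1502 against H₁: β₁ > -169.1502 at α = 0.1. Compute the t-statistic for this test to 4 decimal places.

SE(b₁) = s/√Sₓₓ = 242.9/√76.32 = 27.8041.
t = (-125.0513 − (-169.1502)) / 27.8041 = 1.5861.
df = n − 2 = 54.
One-sided p ≈ 0.0593, which is < 0.1, so reject H₀.
There is evidence that the true slope on distance to city center exceeds -169.1502 $ per unit.

t = 1.5861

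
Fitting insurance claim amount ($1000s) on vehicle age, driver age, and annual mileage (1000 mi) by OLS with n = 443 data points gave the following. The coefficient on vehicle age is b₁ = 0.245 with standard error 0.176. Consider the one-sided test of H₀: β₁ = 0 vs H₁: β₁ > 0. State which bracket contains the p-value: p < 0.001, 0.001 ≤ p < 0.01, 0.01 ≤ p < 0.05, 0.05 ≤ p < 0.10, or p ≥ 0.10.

0.05 ≤ p < 0.10

t = 0.245 / 0.176 = 1.392.
df = n − k − 1 = 443 − 3 − 1 = 439.
One-sided p = P(T_{439} > t) ≈ 0.0823.
So 0.05 ≤ p < 0.10.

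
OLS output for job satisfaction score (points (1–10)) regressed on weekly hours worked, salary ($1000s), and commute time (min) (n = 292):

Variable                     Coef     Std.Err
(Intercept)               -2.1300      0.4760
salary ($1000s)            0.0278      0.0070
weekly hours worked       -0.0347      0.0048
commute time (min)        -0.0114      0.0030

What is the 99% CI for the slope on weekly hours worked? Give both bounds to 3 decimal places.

(-0.047, -0.022)

Read off: b = -0.0347, SE = 0.0048 for weekly hours worked.
df = n − k − 1 = 292 − 3 − 1 = 288.
t* = t_{0.005, 288} = 2.593008.
Margin = t* × SE = 2.593008 × 0.0048 = 0.01245.
CI: -0.0347 ± 0.01245 → (-0.047, -0.022).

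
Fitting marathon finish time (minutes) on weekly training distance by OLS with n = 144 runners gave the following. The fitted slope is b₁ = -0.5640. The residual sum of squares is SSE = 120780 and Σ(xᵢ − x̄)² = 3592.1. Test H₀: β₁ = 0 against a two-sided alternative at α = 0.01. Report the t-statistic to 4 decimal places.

t = -1.1590

MSE = SSE/(n − 2) = 120780/142 = 850.563.
SE(b₁) = √(MSE/Sₓₓ) = √(850.563/3592.1) = 0.486608.
t = -0.5640 / 0.486608 = -1.1590.
df = n − 2 = 142.
Two-sided p ≈ 0.2484, which is ≥ 0.01, so fail to reject H₀.
The data do not give significant evidence of an association between weekly training distance and marathon finish time.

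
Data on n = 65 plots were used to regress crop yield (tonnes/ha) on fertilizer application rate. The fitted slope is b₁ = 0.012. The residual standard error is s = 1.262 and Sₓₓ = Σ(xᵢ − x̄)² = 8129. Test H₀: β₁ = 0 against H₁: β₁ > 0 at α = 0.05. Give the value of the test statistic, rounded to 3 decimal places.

t = 0.857

SE(b₁) = s/√Sₓₓ = 1.262/√8129 = 0.0139972.
t = 0.012 / 0.0139972 = 0.857.
df = n − 2 = 63.
One-sided p ≈ 0.1973, which is ≥ 0.05, so fail to reject H₀.
The data do not give significant evidence that the true slope on fertilizer application rate is positive.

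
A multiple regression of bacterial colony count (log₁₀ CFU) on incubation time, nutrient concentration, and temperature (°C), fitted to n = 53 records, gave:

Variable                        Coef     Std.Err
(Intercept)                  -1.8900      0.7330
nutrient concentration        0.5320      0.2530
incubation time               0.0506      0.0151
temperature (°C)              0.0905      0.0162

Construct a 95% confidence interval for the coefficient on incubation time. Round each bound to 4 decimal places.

Read off: b = 0.0506, SE = 0.0151 for incubation time.
df = n − k − 1 = 53 − 3 − 1 = 49.
t* = t_{0.025, 49} = 2.009575.
Margin = t* × SE = 2.009575 × 0.0151 = 0.030345.
CI: 0.0506 ± 0.030345 → (0.0203, 0.0809).

(0.0203, 0.0809)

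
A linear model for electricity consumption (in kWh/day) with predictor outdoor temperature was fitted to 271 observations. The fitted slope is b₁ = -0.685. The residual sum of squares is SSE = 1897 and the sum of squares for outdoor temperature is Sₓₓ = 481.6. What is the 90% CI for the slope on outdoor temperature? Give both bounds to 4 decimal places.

MSE = SSE/(n − 2) = 1897/269 = 7.05204.
SE(b₁) = √(MSE/Sₓₓ) = √(7.05204/481.6) = 0.121008.
df = n − 2 = 269.
t* = t_{0.05, 269} = 1.650538.
Margin = t* × SE = 1.650538 × 0.121008 = 0.199728.
CI: -0.685 ± 0.199728 → (-0.8847, -0.4853).
With 90% confidence, each one-unit increase in outdoor temperature is associated with a change of between -0.8847 and -0.4853 kWh/day in electricity consumption.

(-0.8847, -0.4853)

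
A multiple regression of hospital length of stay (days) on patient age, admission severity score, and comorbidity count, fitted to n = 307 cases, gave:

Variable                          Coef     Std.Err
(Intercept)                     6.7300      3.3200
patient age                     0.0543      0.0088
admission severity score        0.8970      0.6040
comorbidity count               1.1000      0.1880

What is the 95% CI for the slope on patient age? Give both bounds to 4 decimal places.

(0.0370, 0.0716)

Read off: b = 0.0543, SE = 0.0088 for patient age.
df = n − k − 1 = 307 − 3 − 1 = 303.
t* = t_{0.025, 303} = 1.967824.
Margin = t* × SE = 1.967824 × 0.0088 = 0.017317.
CI: 0.0543 ± 0.017317 → (0.0370, 0.0716).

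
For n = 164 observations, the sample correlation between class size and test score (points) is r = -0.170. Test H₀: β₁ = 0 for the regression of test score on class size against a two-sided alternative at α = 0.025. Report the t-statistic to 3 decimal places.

t = -2.196

t = r·√(n − 2)/√(1 − r²) = -0.170·√162/√0.9711 = -2.196.
df = n − 2 = 162.
Two-sided p ≈ 0.0295, which is ≥ 0.025, so fail to reject H₀.
The data do not give significant evidence of a linear association between class size and test score.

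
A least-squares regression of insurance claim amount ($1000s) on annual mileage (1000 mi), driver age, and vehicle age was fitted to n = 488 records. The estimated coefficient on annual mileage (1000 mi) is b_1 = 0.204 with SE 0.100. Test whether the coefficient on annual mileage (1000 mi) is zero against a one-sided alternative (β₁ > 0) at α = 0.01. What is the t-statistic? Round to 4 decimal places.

H₀: β₁ = 0 vs H₁: β₁ > 0.
t = (b_1 − β₁⁰)/SE = 0.204 / 0.100 = 2.0400.
df = n − k − 1 = 488 − 3 − 1 = 484.
One-sided p ≈ 0.0209, which is ≥ 0.01, so fail to reject H₀.
The data do not give significant evidence that the true slope on annual mileage (1000 mi) is positive, holding the other predictors fixed.

t = 2.0400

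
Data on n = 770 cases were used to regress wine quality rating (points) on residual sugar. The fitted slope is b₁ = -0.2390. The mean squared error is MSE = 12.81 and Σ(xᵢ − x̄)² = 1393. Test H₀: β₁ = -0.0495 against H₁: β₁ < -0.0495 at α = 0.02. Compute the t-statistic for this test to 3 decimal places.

SE(b₁) = √(MSE/Sₓₓ) = √(12.81/1393) = 0.0958957.
t = (-0.2390 − (-0.0495)) / 0.0958957 = -1.976.
df = n − 2 = 768.
One-sided p ≈ 0.0243, which is ≥ 0.02, so fail to reject H₀.
The data do not give significant evidence that the true slope on residual sugar is below -0.0495 points per unit.

t = -1.976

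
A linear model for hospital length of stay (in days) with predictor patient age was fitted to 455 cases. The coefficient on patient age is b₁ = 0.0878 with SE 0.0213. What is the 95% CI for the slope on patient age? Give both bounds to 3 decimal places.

(0.046, 0.130)

df = n − 2 = 455 − 2 = 453.
t* = t_{0.025, 453} = 1.965215.
Margin = t* × SE = 1.965215 × 0.0213 = 0.04186.
CI: 0.0878 ± 0.04186 → (0.046, 0.130).
With 95% confidence, each one-unit increase in patient age is associated with a change of between 0.046 and 0.130 days in hospital length of stay.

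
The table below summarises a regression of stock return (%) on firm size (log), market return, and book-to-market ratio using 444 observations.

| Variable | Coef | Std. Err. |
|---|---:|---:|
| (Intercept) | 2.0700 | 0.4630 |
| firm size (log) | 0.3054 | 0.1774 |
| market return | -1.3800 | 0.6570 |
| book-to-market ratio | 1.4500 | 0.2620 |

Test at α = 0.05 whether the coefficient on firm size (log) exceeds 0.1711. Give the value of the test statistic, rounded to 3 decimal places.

t = 0.757

Read off: b = 0.3054, SE = 0.1774 for firm size (log).
H₀: β₁ = 0.1711 vs H₁: β₁ > 0.1711.
t = (0.3054 − 0.1711) / 0.1774 = 0.757.
df = n − k − 1 = 444 − 3 − 1 = 440.
One-sided p ≈ 0.2247, which is ≥ 0.05, so fail to reject H₀.
The data do not give significant evidence that the true slope on firm size (log) exceeds 0.1711 % per unit, holding the other predictors fixed.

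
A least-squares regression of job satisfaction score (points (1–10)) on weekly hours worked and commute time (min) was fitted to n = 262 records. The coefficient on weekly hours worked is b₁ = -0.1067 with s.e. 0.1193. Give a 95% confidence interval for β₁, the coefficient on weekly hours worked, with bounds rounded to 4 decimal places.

(-0.3416, 0.1282)

df = n − k − 1 = 262 − 2 − 1 = 259.
t* = t_{0.025, 259} = 1.969166.
Margin = t* × SE = 1.969166 × 0.1193 = 0.234921.
CI: -0.1067 ± 0.234921 → (-0.3416, 0.1282).
With 95% confidence, each one-unit increase in weekly hours worked is associated with a change of between -0.3416 and 0.1282 points (1–10) in job satisfaction score, holding the other predictors fixed.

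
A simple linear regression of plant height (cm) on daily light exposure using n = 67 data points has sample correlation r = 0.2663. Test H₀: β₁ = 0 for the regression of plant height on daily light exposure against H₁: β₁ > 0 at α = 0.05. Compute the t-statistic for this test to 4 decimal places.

t = r·√(n − 2)/√(1 − r²) = 0.2663·√65/√0.929084 = 2.2274.
df = n − 2 = 65.
One-sided p ≈ 0.0147, which is < 0.05, so reject H₀.
There is evidence of a linear association between daily light exposure and plant height.

t = 2.2274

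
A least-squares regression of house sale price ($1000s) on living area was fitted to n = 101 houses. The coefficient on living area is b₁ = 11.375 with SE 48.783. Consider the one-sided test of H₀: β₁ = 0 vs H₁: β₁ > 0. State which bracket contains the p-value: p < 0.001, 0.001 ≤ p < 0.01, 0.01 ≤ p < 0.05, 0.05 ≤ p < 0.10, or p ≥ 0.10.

t = 11.375 / 48.783 = 0.233.
df = n − 2 = 101 − 2 = 99.
One-sided p = P(T_{99} > t) ≈ 0.4081.
So p ≥ 0.10.

p ≥ 0.10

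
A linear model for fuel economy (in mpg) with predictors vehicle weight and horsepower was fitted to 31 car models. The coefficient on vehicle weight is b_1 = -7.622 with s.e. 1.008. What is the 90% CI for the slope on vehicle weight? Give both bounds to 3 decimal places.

(-9.337, -5.907)

df = n − k − 1 = 31 − 2 − 1 = 28.
t* = t_{0.05, 28} = 1.701131.
Margin = t* × SE = 1.701131 × 1.008 = 1.71474.
CI: -7.622 ± 1.71474 → (-9.337, -5.907).
With 90% confidence, each one-unit increase in vehicle weight is associated with a change of between -9.337 and -5.907 mpg in fuel economy, holding the other predictors fixed.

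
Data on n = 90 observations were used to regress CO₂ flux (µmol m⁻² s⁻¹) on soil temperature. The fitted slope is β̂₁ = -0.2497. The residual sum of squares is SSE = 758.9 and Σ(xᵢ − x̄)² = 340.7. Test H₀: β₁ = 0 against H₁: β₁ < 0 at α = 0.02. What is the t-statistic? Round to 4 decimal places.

t = -1.5695

MSE = SSE/(n − 2) = 758.9/88 = 8.62386.
SE(β̂₁) = √(MSE/Sₓₓ) = √(8.62386/340.7) = 0.159098.
t = -0.2497 / 0.159098 = -1.5695.
df = n − 2 = 88.
One-sided p ≈ 0.0601, which is ≥ 0.02, so fail to reject H₀.
The data do not give significant evidence that the true slope on soil temperature is negative.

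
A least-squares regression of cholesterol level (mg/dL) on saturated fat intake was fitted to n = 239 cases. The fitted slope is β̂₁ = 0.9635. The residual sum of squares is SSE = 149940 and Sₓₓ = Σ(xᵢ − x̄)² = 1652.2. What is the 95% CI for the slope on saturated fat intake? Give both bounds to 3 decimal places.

MSE = SSE/(n − 2) = 149940/237 = 632.658.
SE(β̂₁) = √(MSE/Sₓₓ) = √(632.658/1652.2) = 0.618804.
df = n − 2 = 237.
t* = t_{0.025, 237} = 1.970024.
Margin = t* × SE = 1.970024 × 0.618804 = 1.21906.
CI: 0.9635 ± 1.21906 → (-0.256, 2.183).
With 95% confidence, each one-unit increase in saturated fat intake is associated with a change of between -0.256 and 2.183 mg/dL in cholesterol level.

(-0.256, 2.183)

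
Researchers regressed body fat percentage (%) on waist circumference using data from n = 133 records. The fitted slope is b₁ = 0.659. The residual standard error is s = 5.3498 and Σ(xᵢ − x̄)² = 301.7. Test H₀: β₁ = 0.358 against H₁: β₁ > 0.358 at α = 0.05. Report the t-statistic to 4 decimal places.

SE(b₁) = s/√Sₓₓ = 5.3498/√301.7 = 0.307999.
t = (0.659 − 0.358) / 0.307999 = 0.9773.
df = n − 2 = 131.
One-sided p ≈ 0.1651, which is ≥ 0.05, so fail to reject H₀.
The data do not give significant evidence that the true slope on waist circumference exceeds 0.358 % per unit.

t = 0.9773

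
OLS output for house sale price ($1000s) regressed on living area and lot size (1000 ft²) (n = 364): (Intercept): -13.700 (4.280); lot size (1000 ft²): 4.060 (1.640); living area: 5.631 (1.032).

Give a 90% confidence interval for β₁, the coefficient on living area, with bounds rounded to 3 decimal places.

Read off: b = 5.631, SE = 1.032 for living area.
df = n − k − 1 = 364 − 2 − 1 = 361.
t* = t_{0.05, 361} = 1.649086.
Margin = t* × SE = 1.649086 × 1.032 = 1.70186.
CI: 5.631 ± 1.70186 → (3.929, 7.333).

(3.929, 7.333)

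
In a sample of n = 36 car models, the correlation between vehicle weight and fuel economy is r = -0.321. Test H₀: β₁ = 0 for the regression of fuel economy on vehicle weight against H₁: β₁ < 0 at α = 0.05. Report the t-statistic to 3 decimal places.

t = -1.976

t = r·√(n − 2)/√(1 − r²) = -0.321·√34/√0.896959 = -1.976.
df = n − 2 = 34.
One-sided p ≈ 0.0281, which is < 0.05, so reject H₀.
There is evidence of a linear association between vehicle weight and fuel economy.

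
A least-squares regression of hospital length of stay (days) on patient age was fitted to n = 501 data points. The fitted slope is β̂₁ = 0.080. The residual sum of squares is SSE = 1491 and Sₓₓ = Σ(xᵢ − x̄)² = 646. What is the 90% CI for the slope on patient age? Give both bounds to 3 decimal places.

(-0.032, 0.192)

MSE = SSE/(n − 2) = 1491/499 = 2.98798.
SE(β̂₁) = √(MSE/Sₓₓ) = √(2.98798/646) = 0.0680099.
df = n − 2 = 499.
t* = t_{0.05, 499} = 1.647913.
Margin = t* × SE = 1.647913 × 0.0680099 = 0.11207.
CI: 0.080 ± 0.11207 → (-0.032, 0.192).
With 90% confidence, each one-unit increase in patient age is associated with a change of between -0.032 and 0.192 days in hospital length of stay.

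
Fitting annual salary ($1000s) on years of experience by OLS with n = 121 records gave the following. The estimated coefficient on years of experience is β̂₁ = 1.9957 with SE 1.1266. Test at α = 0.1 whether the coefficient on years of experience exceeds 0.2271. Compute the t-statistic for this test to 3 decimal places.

t = 1.570

H₀: β₁ = 0.2271 vs H₁: β₁ > 0.2271.
t = (β̂₁ − β₁⁰)/SE = (1.9957 − 0.2271) / 1.1266 = 1.570.
df = n − 2 = 121 − 2 = 119.
One-sided p ≈ 0.0596, which is < 0.1, so reject H₀.
There is evidence that the true slope on years of experience exceeds 0.2271 $1000s per unit.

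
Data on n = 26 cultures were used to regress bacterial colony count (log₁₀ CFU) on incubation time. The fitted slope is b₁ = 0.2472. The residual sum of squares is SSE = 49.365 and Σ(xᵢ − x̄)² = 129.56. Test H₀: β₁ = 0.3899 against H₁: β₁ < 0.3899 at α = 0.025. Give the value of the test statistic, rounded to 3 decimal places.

t = -1.133

MSE = SSE/(n − 2) = 49.365/24 = 2.05688.
SE(b₁) = √(MSE/Sₓₓ) = √(2.05688/129.56) = 0.125999.
t = (0.2472 − 0.3899) / 0.125999 = -1.133.
df = n − 2 = 24.
One-sided p ≈ 0.1343, which is ≥ 0.025, so fail to reject H₀.
The data do not give significant evidence that the true slope on incubation time is below 0.3899 log₁₀ CFU per unit.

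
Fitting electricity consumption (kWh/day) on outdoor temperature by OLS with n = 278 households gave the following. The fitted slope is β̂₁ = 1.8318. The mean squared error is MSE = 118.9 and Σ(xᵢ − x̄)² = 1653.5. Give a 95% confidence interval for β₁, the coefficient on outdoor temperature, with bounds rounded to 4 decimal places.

(1.3039, 2.3597)

SE(β̂₁) = √(MSE/Sₓₓ) = √(118.9/1653.5) = 0.268157.
df = n − 2 = 276.
t* = t_{0.025, 276} = 1.968596.
Margin = t* × SE = 1.968596 × 0.268157 = 0.527893.
CI: 1.8318 ± 0.527893 → (1.3039, 2.3597).
With 95% confidence, each one-unit increase in outdoor temperature is associated with a change of between 1.3039 and 2.3597 kWh/day in electricity consumption.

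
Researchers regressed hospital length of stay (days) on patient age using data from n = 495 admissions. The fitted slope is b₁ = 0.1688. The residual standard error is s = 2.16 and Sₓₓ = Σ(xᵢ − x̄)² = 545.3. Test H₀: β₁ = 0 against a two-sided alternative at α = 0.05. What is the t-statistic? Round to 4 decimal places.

SE(b₁) = s/√Sₓₓ = 2.16/√545.3 = 0.0924988.
t = 0.1688 / 0.0924988 = 1.8249.
df = n − 2 = 493.
Two-sided p ≈ 0.0686, which is ≥ 0.05, so fail to reject H₀.
The data do not give significant evidence of an association between patient age and hospital length of stay.

t = 1.8249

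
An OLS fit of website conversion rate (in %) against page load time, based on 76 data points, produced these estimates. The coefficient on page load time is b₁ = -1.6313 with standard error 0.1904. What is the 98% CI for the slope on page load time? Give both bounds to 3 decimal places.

(-2.084, -1.179)

df = n − 2 = 76 − 2 = 74.
t* = t_{0.01, 74} = 2.377802.
Margin = t* × SE = 2.377802 × 0.1904 = 0.45273.
CI: -1.6313 ± 0.45273 → (-2.084, -1.179).
With 98% confidence, each one-unit increase in page load time is associated with a change of between -2.084 and -1.179 % in website conversion rate.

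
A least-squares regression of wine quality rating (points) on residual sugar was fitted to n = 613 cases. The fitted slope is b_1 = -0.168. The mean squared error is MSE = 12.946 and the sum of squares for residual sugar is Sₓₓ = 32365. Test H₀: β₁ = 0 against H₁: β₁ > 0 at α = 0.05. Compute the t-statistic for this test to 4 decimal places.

SE(b_1) = √(MSE/Sₓₓ) = √(12.946/32365) = 0.02.
t = -0.168 / 0.02 = -8.4000.
df = n − 2 = 611.
One-sided p ≈ 1.0000, which is ≥ 0.05, so fail to reject H₀.
The data do not give significant evidence that the true slope on residual sugar is positive.

t = -8.4000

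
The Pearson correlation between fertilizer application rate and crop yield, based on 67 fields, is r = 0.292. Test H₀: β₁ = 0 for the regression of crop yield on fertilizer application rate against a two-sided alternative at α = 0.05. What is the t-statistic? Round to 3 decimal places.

t = r·√(n − 2)/√(1 − r²) = 0.292·√65/√0.914736 = 2.461.
df = n − 2 = 65.
Two-sided p ≈ 0.0165, which is < 0.05, so reject H₀.
There is evidence of a linear association between fertilizer application rate and crop yield.

t = 2.461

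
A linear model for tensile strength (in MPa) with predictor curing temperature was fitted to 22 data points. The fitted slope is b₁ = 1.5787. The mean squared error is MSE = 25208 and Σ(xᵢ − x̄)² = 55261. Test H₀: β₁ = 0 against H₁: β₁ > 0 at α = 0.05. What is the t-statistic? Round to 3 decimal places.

SE(b₁) = √(MSE/Sₓₓ) = √(25208/55261) = 0.675398.
t = 1.5787 / 0.675398 = 2.337.
df = n − 2 = 20.
One-sided p ≈ 0.0150, which is < 0.05, so reject H₀.
There is evidence that the true slope on curing temperature is positive.

t = 2.337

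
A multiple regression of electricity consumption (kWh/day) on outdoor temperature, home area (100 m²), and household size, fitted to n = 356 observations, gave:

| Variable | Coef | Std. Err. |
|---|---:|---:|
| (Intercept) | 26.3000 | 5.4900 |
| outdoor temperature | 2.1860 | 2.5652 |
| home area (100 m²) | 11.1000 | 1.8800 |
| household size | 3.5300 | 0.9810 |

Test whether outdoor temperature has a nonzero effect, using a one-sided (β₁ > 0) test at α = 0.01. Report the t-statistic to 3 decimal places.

t = 0.852

Read off: b = 2.1860, SE = 2.5652 for outdoor temperature.
H₀: β₁ = 0 vs H₁: β₁ > 0.
t = 2.1860 / 2.5652 = 0.852.
df = n − k − 1 = 356 − 3 − 1 = 352.
One-sided p ≈ 0.1973, which is ≥ 0.01, so fail to reject H₀.
The data do not give significant evidence that the true slope on outdoor temperature is positive, holding the other predictors fixed.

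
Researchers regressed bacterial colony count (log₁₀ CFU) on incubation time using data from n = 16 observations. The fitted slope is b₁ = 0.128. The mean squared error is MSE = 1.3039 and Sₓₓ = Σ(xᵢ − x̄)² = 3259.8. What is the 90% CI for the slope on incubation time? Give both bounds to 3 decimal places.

SE(b₁) = √(MSE/Sₓₓ) = √(1.3039/3259.8) = 0.0199998.
df = n − 2 = 14.
t* = t_{0.05, 14} = 1.76131.
Margin = t* × SE = 1.76131 × 0.0199998 = 0.03523.
CI: 0.128 ± 0.03523 → (0.093, 0.163).
With 90% confidence, each one-unit increase in incubation time is associated with a change of between 0.093 and 0.163 log₁₀ CFU in bacterial colony count.

(0.093, 0.163)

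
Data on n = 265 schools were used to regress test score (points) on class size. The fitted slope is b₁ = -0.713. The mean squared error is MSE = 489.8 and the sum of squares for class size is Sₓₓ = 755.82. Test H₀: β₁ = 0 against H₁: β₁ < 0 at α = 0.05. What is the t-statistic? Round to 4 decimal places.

SE(b₁) = √(MSE/Sₓₓ) = √(489.8/755.82) = 0.805008.
t = -0.713 / 0.805008 = -0.8857.
df = n − 2 = 263.
One-sided p ≈ 0.1883, which is ≥ 0.05, so fail to reject H₀.
The data do not give significant evidence that the true slope on class size is negative.

t = -0.8857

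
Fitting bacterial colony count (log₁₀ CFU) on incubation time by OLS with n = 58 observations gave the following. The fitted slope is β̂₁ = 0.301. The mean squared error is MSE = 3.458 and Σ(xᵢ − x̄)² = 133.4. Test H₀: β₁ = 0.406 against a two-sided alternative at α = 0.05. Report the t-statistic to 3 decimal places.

t = -0.652

SE(β̂₁) = √(MSE/Sₓₓ) = √(3.458/133.4) = 0.161003.
t = (0.301 − 0.406) / 0.161003 = -0.652.
df = n − 2 = 56.
Two-sided p ≈ 0.5170, which is ≥ 0.05, so fail to reject H₀.
The data are consistent with a true slope of 0.406 log₁₀ CFU per unit of incubation time.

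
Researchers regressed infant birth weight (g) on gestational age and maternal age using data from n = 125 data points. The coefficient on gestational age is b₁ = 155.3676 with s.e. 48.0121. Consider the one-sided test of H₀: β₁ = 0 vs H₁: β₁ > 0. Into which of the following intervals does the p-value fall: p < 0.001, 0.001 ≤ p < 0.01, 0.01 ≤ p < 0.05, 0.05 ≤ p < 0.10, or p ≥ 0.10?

t = 155.3676 / 48.0121 = 3.236.
df = n − k − 1 = 125 − 2 − 1 = 122.
One-sided p = P(T_{122} > t) ≈ 0.0008.
So p < 0.001.

p < 0.001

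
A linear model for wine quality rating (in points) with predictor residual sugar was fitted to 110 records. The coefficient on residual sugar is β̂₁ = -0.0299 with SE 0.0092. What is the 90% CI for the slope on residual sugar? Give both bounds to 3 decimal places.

df = n − 2 = 110 − 2 = 108.
t* = t_{0.05, 108} = 1.659085.
Margin = t* × SE = 1.659085 × 0.0092 = 0.01526.
CI: -0.0299 ± 0.01526 → (-0.045, -0.015).
With 90% confidence, each one-unit increase in residual sugar is associated with a change of between -0.045 and -0.015 points in wine quality rating.

(-0.045, -0.015)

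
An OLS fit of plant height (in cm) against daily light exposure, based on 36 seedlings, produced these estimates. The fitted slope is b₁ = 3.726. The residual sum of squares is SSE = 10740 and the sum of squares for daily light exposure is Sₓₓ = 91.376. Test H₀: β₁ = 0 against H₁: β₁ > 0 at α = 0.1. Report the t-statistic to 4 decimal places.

t = 2.0040

MSE = SSE/(n − 2) = 10740/34 = 315.882.
SE(b₁) = √(MSE/Sₓₓ) = √(315.882/91.376) = 1.85929.
t = 3.726 / 1.85929 = 2.0040.
df = n − 2 = 34.
One-sided p ≈ 0.0265, which is < 0.1, so reject H₀.
There is evidence that the true slope on daily light exposure is positive.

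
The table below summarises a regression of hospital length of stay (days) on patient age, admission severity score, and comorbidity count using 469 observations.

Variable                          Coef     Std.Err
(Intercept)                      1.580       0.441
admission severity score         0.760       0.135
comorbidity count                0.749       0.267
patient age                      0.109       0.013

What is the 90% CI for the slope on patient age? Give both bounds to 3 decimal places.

Read off: b = 0.109, SE = 0.013 for patient age.
df = n − k − 1 = 469 − 3 − 1 = 465.
t* = t_{0.05, 465} = 1.648137.
Margin = t* × SE = 1.648137 × 0.013 = 0.02143.
CI: 0.109 ± 0.02143 → (0.088, 0.130).

(0.088, 0.130)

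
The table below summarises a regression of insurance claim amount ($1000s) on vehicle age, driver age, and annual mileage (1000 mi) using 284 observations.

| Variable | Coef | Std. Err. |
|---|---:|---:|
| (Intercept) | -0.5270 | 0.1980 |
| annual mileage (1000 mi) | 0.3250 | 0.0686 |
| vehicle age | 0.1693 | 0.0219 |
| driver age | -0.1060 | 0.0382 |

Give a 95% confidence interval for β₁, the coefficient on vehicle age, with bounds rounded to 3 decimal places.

(0.126, 0.212)

Read off: b = 0.1693, SE = 0.0219 for vehicle age.
df = n − k − 1 = 284 − 3 − 1 = 280.
t* = t_{0.025, 280} = 1.968472.
Margin = t* × SE = 1.968472 × 0.0219 = 0.04311.
CI: 0.1693 ± 0.04311 → (0.126, 0.212).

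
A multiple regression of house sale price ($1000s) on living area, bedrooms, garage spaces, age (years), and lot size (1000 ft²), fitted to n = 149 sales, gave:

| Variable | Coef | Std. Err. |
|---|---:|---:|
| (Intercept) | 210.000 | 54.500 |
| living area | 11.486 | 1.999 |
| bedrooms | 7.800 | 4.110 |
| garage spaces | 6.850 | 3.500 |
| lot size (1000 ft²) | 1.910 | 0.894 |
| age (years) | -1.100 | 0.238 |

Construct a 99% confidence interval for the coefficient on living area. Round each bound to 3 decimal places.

(6.267, 16.705)

Read off: b = 11.486, SE = 1.999 for living area.
df = n − k − 1 = 149 − 5 − 1 = 143.
t* = t_{0.005, 143} = 2.610647.
Margin = t* × SE = 2.610647 × 1.999 = 5.21868.
CI: 11.486 ± 5.21868 → (6.267, 16.705).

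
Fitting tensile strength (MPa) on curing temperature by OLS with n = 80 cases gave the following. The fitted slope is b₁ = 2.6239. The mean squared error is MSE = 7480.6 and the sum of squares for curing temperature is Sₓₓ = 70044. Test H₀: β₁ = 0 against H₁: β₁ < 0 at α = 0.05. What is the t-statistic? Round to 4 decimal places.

t = 8.0291

SE(b₁) = √(MSE/Sₓₓ) = √(7480.6/70044) = 0.326801.
t = 2.6239 / 0.326801 = 8.0291.
df = n − 2 = 78.
One-sided p ≈ 1.0000, which is ≥ 0.05, so fail to reject H₀.
The data do not give significant evidence that the true slope on curing temperature is negative.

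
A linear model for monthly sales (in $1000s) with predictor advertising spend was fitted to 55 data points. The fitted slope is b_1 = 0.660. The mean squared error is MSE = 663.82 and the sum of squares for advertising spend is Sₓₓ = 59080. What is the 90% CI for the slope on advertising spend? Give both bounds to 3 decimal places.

(0.483, 0.837)

SE(b_1) = √(MSE/Sₓₓ) = √(663.82/59080) = 0.106.
df = n − 2 = 53.
t* = t_{0.05, 53} = 1.674116.
Margin = t* × SE = 1.674116 × 0.106 = 0.17746.
CI: 0.660 ± 0.17746 → (0.483, 0.837).
With 90% confidence, each one-unit increase in advertising spend is associated with a change of between 0.483 and 0.837 $1000s in monthly sales.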